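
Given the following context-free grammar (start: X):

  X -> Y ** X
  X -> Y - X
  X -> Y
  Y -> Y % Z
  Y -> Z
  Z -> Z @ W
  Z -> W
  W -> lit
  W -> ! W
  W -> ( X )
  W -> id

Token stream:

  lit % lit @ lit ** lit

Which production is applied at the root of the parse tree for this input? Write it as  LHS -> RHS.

[X [Y [Y [Z [W lit]]] % [Z [Z [W lit]] @ [W lit]]] ** [X [Y [Z [W lit]]]]]

X -> Y ** X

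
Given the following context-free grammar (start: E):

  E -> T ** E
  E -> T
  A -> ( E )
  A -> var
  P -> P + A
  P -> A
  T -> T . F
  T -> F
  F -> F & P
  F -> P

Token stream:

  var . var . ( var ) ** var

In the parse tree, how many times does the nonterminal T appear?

5

[E [T [T [T [F [P [A var]]]] . [F [P [A var]]]] . [F [P [A ( [E [T [F [P [A var]]]]] )]]]] ** [E [T [F [P [A var]]]]]]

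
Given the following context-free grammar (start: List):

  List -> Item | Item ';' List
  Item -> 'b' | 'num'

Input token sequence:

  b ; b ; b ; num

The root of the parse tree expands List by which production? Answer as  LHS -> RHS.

List -> Item ';' List

[List [Item b] ; [List [Item b] ; [List [Item b] ; [List [Item num]]]]]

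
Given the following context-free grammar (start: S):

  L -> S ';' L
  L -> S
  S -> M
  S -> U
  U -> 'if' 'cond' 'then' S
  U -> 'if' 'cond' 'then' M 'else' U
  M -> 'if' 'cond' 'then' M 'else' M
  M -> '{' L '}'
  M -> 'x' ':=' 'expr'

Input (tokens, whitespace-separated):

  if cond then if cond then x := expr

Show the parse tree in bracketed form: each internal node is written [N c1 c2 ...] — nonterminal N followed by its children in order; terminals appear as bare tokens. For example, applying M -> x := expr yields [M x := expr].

S
U
if cond then S
if cond then U
if cond then if cond then S
if cond then if cond then M
if cond then if cond then x := expr

[S [U if cond then [S [U if cond then [S [M x := expr]]]]]]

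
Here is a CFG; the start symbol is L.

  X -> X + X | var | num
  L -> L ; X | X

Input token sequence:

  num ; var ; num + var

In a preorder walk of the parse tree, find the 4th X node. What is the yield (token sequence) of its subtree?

[L [L [L [X num]] ; [X var]] ; [X [X num] + [X var]]]

num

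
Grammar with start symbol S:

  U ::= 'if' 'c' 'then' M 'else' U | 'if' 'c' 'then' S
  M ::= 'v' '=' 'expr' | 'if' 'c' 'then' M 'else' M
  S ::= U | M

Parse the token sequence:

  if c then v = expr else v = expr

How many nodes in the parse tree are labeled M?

[S [M if c then [M v = expr] else [M v = expr]]]

3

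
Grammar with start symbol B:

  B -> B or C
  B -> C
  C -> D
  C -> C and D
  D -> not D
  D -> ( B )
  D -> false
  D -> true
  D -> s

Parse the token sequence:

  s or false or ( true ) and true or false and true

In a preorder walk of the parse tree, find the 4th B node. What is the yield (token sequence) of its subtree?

s

[B [B [B [B [C [D s]]] or [C [D false]]] or [C [C [D ( [B [C [D true]]] )]] and [D true]]] or [C [C [D false]] and [D true]]]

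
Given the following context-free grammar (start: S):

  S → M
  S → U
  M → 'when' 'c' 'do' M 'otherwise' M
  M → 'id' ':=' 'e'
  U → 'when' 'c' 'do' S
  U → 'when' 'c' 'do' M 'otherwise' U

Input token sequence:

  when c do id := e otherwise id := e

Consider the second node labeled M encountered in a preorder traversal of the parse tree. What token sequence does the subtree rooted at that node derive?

id := e

[S [M when c do [M id := e] otherwise [M id := e]]]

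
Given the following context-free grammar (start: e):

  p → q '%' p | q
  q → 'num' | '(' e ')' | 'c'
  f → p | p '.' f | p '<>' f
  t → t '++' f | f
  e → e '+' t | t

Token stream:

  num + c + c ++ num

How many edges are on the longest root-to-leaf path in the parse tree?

7

[e [e [e [t [f [p [q num]]]]] + [t [f [p [q c]]]]] + [t [t [f [p [q c]]]] ++ [f [p [q num]]]]]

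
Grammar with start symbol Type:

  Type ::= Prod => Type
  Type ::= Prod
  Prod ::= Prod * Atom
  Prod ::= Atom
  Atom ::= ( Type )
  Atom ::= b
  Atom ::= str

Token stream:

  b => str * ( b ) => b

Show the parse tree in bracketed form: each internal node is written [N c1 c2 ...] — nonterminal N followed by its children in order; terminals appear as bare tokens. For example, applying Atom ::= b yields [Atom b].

[Type [Prod [Atom b]] => [Type [Prod [Prod [Atom str]] * [Atom ( [Type [Prod [Atom b]]] )]] => [Type [Prod [Atom b]]]]]

Type
Prod => Type
Atom => Type
b => Type
b => Prod => Type
b => Prod * Atom => Type
b => Atom * Atom => Type
b => str * Atom => Type
b => str * ( Type ) => Type
b => str * ( Prod ) => Type
b => str * ( Atom ) => Type
b => str * ( b ) => Type
b => str * ( b ) => Prod
b => str * ( b ) => Atom
b => str * ( b ) => b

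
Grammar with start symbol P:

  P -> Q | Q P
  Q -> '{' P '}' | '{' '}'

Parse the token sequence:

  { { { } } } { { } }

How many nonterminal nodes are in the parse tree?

10

[P [Q { [P [Q { [P [Q { }]] }]] }] [P [Q { [P [Q { }]] }]]]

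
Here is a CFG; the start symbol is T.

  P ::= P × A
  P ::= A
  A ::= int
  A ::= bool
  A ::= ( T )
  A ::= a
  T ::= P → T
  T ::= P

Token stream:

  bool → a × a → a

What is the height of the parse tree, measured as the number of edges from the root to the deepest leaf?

5

[T [P [A bool]] → [T [P [P [A a]] × [A a]] → [T [P [A a]]]]]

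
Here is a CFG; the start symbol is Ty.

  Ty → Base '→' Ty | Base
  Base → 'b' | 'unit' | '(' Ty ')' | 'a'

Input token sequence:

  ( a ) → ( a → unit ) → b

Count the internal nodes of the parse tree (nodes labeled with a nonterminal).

[Ty [Base ( [Ty [Base a]] )] → [Ty [Base ( [Ty [Base a] → [Ty [Base unit]]] )] → [Ty [Base b]]]]

12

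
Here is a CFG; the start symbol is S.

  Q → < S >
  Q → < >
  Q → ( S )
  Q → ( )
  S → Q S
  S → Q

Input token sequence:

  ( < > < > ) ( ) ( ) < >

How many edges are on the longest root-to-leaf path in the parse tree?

5

[S [Q ( [S [Q < >] [S [Q < >]]] )] [S [Q ( )] [S [Q ( )] [S [Q < >]]]]]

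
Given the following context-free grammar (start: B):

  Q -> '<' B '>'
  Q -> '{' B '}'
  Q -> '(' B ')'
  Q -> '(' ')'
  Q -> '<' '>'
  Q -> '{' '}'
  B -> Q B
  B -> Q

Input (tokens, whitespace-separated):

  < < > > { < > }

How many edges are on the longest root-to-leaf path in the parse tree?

[B [Q < [B [Q < >]] >] [B [Q { [B [Q < >]] }]]]

5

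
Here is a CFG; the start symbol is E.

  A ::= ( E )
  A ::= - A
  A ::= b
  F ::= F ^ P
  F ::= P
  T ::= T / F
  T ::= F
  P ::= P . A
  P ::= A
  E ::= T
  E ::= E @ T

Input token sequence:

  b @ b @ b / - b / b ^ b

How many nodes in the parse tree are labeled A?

[E [E [E [T [F [P [A b]]]]] @ [T [F [P [A b]]]]] @ [T [T [T [F [P [A b]]]] / [F [P [A - [A b]]]]] / [F [F [P [A b]]] ^ [P [A b]]]]]

7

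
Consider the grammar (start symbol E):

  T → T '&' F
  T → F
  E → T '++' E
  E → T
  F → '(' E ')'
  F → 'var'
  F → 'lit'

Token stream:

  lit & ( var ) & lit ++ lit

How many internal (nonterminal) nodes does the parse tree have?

[E [T [T [T [F lit]] & [F ( [E [T [F var]]] )]] & [F lit]] ++ [E [T [F lit]]]]

13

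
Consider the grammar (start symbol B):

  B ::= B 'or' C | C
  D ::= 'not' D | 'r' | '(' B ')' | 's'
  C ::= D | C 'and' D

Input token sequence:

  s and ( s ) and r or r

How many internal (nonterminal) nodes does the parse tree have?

13

[B [B [C [C [C [D s]] and [D ( [B [C [D s]]] )]] and [D r]]] or [C [D r]]]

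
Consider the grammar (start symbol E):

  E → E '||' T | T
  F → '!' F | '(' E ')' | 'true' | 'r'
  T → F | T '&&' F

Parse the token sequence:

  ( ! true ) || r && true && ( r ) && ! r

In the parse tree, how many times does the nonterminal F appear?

9

[E [E [T [F ( [E [T [F ! [F true]]]] )]]] || [T [T [T [T [F r]] && [F true]] && [F ( [E [T [F r]]] )]] && [F ! [F r]]]]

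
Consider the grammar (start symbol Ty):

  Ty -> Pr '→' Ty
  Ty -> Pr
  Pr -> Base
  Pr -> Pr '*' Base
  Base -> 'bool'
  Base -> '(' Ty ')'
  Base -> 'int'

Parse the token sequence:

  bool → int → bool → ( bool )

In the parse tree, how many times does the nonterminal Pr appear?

[Ty [Pr [Base bool]] → [Ty [Pr [Base int]] → [Ty [Pr [Base bool]] → [Ty [Pr [Base ( [Ty [Pr [Base bool]]] )]]]]]]

5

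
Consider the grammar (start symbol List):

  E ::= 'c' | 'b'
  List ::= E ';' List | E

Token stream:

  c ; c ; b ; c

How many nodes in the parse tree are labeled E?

4

[List [E c] ; [List [E c] ; [List [E b] ; [List [E c]]]]]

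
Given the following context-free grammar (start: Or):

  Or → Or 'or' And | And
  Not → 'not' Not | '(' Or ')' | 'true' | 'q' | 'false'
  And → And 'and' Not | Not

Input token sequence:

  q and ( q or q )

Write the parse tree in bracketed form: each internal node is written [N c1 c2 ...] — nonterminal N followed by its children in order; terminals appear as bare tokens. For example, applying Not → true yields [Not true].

Or
And
And and Not
Not and Not
q and Not
q and ( Or )
q and ( Or or And )
q and ( And or And )
q and ( Not or And )
q and ( q or And )
q and ( q or Not )
q and ( q or q )

[Or [And [And [Not q]] and [Not ( [Or [Or [And [Not q]]] or [And [Not q]]] )]]]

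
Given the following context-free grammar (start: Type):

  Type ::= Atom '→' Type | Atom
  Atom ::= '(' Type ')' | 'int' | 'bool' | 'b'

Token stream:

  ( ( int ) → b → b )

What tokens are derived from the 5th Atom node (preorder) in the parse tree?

b

[Type [Atom ( [Type [Atom ( [Type [Atom int]] )] → [Type [Atom b] → [Type [Atom b]]]] )]]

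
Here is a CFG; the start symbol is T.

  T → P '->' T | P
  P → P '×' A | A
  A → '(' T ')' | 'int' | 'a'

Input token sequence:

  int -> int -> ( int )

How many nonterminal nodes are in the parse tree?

[T [P [A int]] -> [T [P [A int]] -> [T [P [A ( [T [P [A int]]] )]]]]]

12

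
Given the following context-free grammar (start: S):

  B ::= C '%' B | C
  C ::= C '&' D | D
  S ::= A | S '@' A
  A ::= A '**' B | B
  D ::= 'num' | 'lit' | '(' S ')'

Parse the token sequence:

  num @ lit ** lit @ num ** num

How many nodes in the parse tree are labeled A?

[S [S [S [A [B [C [D num]]]]] @ [A [A [B [C [D lit]]]] ** [B [C [D lit]]]]] @ [A [A [B [C [D num]]]] ** [B [C [D num]]]]]

5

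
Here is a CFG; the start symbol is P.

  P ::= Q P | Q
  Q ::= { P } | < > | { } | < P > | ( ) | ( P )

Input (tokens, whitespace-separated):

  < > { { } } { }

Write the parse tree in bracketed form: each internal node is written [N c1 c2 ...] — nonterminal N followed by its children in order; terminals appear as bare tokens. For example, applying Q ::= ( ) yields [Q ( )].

[P [Q < >] [P [Q { [P [Q { }]] }] [P [Q { }]]]]

P
Q P
< > P
< > Q P
< > { P } P
< > { Q } P
< > { { } } P
< > { { } } Q
< > { { } } { }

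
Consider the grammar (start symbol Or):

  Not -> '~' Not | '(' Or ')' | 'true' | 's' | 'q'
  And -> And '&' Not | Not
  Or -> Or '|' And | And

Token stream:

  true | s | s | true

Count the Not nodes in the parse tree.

4

[Or [Or [Or [Or [And [Not true]]] | [And [Not s]]] | [And [Not s]]] | [And [Not true]]]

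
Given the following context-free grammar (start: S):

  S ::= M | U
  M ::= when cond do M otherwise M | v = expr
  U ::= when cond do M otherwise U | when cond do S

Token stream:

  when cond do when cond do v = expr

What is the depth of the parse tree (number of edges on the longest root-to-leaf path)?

6

[S [U when cond do [S [U when cond do [S [M v = expr]]]]]]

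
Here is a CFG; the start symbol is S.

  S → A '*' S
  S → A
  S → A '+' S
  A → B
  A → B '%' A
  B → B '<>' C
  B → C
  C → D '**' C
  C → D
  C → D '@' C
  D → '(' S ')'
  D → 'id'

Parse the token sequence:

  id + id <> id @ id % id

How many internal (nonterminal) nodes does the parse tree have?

[S [A [B [C [D id]]]] + [S [A [B [B [C [D id]]] <> [C [D id] @ [C [D id]]]] % [A [B [C [D id]]]]]]]

19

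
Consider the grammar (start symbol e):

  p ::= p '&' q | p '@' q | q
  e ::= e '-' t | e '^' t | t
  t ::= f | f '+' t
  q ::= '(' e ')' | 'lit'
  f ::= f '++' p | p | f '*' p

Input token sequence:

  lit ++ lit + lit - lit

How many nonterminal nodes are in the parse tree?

[e [e [t [f [f [p [q lit]]] ++ [p [q lit]]] + [t [f [p [q lit]]]]]] - [t [f [p [q lit]]]]]

17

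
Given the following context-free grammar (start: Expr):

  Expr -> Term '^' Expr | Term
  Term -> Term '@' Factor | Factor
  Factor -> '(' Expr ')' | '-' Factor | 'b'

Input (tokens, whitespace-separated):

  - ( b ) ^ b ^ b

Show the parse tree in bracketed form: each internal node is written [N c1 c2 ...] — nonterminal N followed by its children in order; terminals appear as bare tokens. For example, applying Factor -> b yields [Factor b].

[Expr [Term [Factor - [Factor ( [Expr [Term [Factor b]]] )]]] ^ [Expr [Term [Factor b]] ^ [Expr [Term [Factor b]]]]]

Expr
Term ^ Expr
Factor ^ Expr
- Factor ^ Expr
- ( Expr ) ^ Expr
- ( Term ) ^ Expr
- ( Factor ) ^ Expr
- ( b ) ^ Expr
- ( b ) ^ Term ^ Expr
- ( b ) ^ Factor ^ Expr
- ( b ) ^ b ^ Expr
- ( b ) ^ b ^ Term
- ( b ) ^ b ^ Factor
- ( b ) ^ b ^ b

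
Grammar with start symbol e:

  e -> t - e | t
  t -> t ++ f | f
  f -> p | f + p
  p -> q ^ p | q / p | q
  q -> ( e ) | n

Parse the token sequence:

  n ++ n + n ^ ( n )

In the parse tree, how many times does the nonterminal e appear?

2

[e [t [t [f [p [q n]]]] ++ [f [f [p [q n]]] + [p [q n] ^ [p [q ( [e [t [f [p [q n]]]]] )]]]]]]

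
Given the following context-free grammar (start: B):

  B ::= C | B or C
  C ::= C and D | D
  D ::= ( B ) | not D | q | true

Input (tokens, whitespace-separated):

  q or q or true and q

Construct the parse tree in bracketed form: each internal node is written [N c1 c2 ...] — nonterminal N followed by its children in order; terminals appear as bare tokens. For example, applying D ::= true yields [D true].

B
B or C
B or C or C
C or C or C
D or C or C
q or C or C
q or D or C
q or q or C
q or q or C and D
q or q or D and D
q or q or true and D
q or q or true and q

[B [B [B [C [D q]]] or [C [D q]]] or [C [C [D true]] and [D q]]]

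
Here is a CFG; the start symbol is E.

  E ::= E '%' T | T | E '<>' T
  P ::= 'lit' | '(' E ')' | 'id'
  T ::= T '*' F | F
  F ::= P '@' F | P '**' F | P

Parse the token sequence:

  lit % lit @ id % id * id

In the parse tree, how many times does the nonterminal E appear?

3

[E [E [E [T [F [P lit]]]] % [T [F [P lit] @ [F [P id]]]]] % [T [T [F [P id]]] * [F [P id]]]]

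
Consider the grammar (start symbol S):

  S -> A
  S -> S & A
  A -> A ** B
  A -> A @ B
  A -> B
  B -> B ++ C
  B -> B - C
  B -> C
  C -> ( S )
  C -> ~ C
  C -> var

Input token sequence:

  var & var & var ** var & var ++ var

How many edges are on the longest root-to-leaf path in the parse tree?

7

[S [S [S [S [A [B [C var]]]] & [A [B [C var]]]] & [A [A [B [C var]]] ** [B [C var]]]] & [A [B [B [C var]] ++ [C var]]]]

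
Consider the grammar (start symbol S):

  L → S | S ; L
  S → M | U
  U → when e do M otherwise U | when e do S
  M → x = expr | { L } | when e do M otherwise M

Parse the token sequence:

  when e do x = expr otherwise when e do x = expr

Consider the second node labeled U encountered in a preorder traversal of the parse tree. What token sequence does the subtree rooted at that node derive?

[S [U when e do [M x = expr] otherwise [U when e do [S [M x = expr]]]]]

when e do x = expr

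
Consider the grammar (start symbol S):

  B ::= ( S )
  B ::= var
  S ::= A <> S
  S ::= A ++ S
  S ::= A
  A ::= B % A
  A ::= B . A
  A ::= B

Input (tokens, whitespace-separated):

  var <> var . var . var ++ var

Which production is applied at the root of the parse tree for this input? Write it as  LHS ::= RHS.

[S [A [B var]] <> [S [A [B var] . [A [B var] . [A [B var]]]] ++ [S [A [B var]]]]]

S ::= A <> S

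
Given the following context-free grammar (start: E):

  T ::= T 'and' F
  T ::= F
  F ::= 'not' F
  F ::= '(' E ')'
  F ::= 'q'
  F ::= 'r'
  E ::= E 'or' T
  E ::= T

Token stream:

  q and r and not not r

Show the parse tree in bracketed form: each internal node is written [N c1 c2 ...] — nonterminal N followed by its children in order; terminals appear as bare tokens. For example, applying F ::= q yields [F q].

E
T
T and F
T and F and F
F and F and F
q and F and F
q and r and F
q and r and not F
q and r and not not F
q and r and not not r

[E [T [T [T [F q]] and [F r]] and [F not [F not [F r]]]]]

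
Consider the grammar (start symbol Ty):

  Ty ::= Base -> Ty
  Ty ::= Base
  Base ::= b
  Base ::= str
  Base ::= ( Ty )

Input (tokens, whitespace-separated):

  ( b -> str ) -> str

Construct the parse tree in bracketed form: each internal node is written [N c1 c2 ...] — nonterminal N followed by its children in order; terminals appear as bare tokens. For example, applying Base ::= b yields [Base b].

[Ty [Base ( [Ty [Base b] -> [Ty [Base str]]] )] -> [Ty [Base str]]]

Ty
Base -> Ty
( Ty ) -> Ty
( Base -> Ty ) -> Ty
( b -> Ty ) -> Ty
( b -> Base ) -> Ty
( b -> str ) -> Ty
( b -> str ) -> Base
( b -> str ) -> str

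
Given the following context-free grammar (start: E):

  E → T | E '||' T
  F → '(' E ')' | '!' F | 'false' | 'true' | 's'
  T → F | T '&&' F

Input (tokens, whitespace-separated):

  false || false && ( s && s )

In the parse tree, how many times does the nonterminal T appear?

[E [E [T [F false]]] || [T [T [F false]] && [F ( [E [T [T [F s]] && [F s]]] )]]]

5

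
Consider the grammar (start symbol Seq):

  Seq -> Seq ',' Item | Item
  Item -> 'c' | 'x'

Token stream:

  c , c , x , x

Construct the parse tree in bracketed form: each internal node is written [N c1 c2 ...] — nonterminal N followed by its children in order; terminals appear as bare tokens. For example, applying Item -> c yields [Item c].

Seq
Seq , Item
Seq , Item , Item
Seq , Item , Item , Item
Item , Item , Item , Item
c , Item , Item , Item
c , c , Item , Item
c , c , x , Item
c , c , x , x

[Seq [Seq [Seq [Seq [Item c]] , [Item c]] , [Item x]] , [Item x]]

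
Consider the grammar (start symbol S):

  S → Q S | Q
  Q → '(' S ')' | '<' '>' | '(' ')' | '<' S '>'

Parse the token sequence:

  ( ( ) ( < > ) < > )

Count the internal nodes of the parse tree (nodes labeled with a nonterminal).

[S [Q ( [S [Q ( )] [S [Q ( [S [Q < >]] )] [S [Q < >]]]] )]]

10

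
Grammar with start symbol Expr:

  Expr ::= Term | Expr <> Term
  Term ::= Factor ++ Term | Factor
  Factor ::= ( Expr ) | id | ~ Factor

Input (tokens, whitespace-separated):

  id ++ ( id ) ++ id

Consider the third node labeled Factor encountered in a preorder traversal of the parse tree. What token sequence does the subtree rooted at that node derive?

id

[Expr [Term [Factor id] ++ [Term [Factor ( [Expr [Term [Factor id]]] )] ++ [Term [Factor id]]]]]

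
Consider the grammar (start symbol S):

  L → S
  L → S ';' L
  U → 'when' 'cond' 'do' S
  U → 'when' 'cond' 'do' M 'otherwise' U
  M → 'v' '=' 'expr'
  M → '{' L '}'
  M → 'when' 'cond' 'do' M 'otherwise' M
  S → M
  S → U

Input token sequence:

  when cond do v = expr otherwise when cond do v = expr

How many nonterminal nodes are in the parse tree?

6

[S [U when cond do [M v = expr] otherwise [U when cond do [S [M v = expr]]]]]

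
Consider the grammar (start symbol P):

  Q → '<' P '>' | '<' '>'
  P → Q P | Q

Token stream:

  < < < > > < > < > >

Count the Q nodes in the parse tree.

5

[P [Q < [P [Q < [P [Q < >]] >] [P [Q < >] [P [Q < >]]]] >]]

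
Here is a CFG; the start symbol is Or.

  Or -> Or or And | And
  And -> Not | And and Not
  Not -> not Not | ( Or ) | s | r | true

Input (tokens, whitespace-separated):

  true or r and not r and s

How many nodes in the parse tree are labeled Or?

[Or [Or [And [Not true]]] or [And [And [And [Not r]] and [Not not [Not r]]] and [Not s]]]

2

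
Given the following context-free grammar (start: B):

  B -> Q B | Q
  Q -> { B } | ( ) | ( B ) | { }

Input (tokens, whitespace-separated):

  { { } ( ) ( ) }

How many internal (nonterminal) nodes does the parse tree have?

8

[B [Q { [B [Q { }] [B [Q ( )] [B [Q ( )]]]] }]]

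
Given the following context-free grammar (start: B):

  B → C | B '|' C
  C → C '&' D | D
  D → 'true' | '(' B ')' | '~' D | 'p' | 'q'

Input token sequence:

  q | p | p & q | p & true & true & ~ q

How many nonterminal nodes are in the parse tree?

[B [B [B [B [C [D q]]] | [C [D p]]] | [C [C [D p]] & [D q]]] | [C [C [C [C [D p]] & [D true]] & [D true]] & [D ~ [D q]]]]

21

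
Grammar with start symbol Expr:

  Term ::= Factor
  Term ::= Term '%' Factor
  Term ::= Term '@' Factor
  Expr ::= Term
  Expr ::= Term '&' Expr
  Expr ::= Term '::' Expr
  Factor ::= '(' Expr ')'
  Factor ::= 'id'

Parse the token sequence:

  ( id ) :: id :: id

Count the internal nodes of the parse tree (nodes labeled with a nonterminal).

12

[Expr [Term [Factor ( [Expr [Term [Factor id]]] )]] :: [Expr [Term [Factor id]] :: [Expr [Term [Factor id]]]]]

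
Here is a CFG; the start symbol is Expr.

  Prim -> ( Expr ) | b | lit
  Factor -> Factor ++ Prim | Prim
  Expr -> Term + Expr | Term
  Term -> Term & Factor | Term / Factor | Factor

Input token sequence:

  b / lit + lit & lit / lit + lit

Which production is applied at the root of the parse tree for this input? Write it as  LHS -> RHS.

[Expr [Term [Term [Factor [Prim b]]] / [Factor [Prim lit]]] + [Expr [Term [Term [Term [Factor [Prim lit]]] & [Factor [Prim lit]]] / [Factor [Prim lit]]] + [Expr [Term [Factor [Prim lit]]]]]]

Expr -> Term + Expr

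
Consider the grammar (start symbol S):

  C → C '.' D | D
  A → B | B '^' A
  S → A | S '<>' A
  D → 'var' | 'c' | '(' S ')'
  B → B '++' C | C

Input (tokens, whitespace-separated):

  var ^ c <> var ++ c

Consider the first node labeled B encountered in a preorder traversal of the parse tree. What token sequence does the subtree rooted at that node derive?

var

[S [S [A [B [C [D var]]] ^ [A [B [C [D c]]]]]] <> [A [B [B [C [D var]]] ++ [C [D c]]]]]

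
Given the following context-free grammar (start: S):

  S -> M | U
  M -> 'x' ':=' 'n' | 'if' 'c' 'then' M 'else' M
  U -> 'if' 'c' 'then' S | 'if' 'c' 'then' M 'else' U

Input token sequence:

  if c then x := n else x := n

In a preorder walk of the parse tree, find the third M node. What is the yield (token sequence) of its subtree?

x := n

[S [M if c then [M x := n] else [M x := n]]]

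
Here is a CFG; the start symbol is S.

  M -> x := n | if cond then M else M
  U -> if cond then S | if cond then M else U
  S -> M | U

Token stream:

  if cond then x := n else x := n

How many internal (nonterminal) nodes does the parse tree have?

4

[S [M if cond then [M x := n] else [M x := n]]]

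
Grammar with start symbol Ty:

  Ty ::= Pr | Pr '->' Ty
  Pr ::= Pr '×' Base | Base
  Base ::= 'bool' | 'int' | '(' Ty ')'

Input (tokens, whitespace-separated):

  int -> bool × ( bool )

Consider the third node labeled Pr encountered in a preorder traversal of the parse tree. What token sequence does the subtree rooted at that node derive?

[Ty [Pr [Base int]] -> [Ty [Pr [Pr [Base bool]] × [Base ( [Ty [Pr [Base bool]]] )]]]]

bool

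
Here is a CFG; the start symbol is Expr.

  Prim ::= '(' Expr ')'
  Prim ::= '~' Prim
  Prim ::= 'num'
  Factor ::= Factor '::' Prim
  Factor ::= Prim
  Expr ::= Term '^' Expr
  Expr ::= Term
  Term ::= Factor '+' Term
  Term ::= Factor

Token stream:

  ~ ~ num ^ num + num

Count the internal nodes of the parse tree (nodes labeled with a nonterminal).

[Expr [Term [Factor [Prim ~ [Prim ~ [Prim num]]]]] ^ [Expr [Term [Factor [Prim num]] + [Term [Factor [Prim num]]]]]]

13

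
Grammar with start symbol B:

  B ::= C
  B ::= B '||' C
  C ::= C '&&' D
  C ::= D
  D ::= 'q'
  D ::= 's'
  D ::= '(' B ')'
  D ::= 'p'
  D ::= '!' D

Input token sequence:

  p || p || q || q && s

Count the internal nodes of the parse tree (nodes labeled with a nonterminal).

14

[B [B [B [B [C [D p]]] || [C [D p]]] || [C [D q]]] || [C [C [D q]] && [D s]]]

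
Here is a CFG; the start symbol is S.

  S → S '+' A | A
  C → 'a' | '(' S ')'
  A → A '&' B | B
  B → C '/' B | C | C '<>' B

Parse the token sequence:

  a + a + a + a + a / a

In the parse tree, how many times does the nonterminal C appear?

[S [S [S [S [S [A [B [C a]]]] + [A [B [C a]]]] + [A [B [C a]]]] + [A [B [C a]]]] + [A [B [C a] / [B [C a]]]]]

6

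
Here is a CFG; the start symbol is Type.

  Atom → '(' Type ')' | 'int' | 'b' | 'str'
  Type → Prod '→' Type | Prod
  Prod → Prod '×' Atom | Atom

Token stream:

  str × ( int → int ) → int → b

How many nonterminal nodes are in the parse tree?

[Type [Prod [Prod [Atom str]] × [Atom ( [Type [Prod [Atom int]] → [Type [Prod [Atom int]]]] )]] → [Type [Prod [Atom int]] → [Type [Prod [Atom b]]]]]

17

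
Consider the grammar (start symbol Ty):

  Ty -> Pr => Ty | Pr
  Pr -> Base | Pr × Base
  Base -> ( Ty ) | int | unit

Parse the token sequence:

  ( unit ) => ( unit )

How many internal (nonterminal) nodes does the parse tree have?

12

[Ty [Pr [Base ( [Ty [Pr [Base unit]]] )]] => [Ty [Pr [Base ( [Ty [Pr [Base unit]]] )]]]]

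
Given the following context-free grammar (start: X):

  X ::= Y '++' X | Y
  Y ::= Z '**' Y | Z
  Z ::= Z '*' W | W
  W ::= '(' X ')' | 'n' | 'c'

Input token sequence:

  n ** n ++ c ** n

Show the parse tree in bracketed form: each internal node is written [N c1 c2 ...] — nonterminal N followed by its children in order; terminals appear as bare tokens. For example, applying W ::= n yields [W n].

X
Y ++ X
Z ** Y ++ X
W ** Y ++ X
n ** Y ++ X
n ** Z ++ X
n ** W ++ X
n ** n ++ X
n ** n ++ Y
n ** n ++ Z ** Y
n ** n ++ W ** Y
n ** n ++ c ** Y
n ** n ++ c ** Z
n ** n ++ c ** W
n ** n ++ c ** n

[X [Y [Z [W n]] ** [Y [Z [W n]]]] ++ [X [Y [Z [W c]] ** [Y [Z [W n]]]]]]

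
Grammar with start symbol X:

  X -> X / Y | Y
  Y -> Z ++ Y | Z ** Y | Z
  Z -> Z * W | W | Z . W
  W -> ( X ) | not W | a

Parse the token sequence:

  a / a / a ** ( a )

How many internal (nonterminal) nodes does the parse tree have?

19

[X [X [X [Y [Z [W a]]]] / [Y [Z [W a]]]] / [Y [Z [W a]] ** [Y [Z [W ( [X [Y [Z [W a]]]] )]]]]]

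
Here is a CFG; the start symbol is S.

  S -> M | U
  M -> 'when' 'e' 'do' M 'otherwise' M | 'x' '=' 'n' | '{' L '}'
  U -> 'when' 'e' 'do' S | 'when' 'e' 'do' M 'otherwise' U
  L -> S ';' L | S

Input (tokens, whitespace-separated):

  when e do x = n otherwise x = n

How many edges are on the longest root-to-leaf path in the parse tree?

3

[S [M when e do [M x = n] otherwise [M x = n]]]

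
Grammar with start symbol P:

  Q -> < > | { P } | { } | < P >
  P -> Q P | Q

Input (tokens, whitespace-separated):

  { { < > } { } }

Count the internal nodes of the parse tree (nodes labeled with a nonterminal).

8

[P [Q { [P [Q { [P [Q < >]] }] [P [Q { }]]] }]]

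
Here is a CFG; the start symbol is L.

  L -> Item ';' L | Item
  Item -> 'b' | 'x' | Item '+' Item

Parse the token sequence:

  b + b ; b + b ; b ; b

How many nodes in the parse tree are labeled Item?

[L [Item [Item b] + [Item b]] ; [L [Item [Item b] + [Item b]] ; [L [Item b] ; [L [Item b]]]]]

8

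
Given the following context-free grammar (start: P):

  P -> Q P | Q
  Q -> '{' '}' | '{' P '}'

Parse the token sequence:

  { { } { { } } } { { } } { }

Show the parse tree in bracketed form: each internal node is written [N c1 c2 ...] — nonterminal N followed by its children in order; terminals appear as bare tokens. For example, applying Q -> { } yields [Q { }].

[P [Q { [P [Q { }] [P [Q { [P [Q { }]] }]]] }] [P [Q { [P [Q { }]] }] [P [Q { }]]]]

P
Q P
{ P } P
{ Q P } P
{ { } P } P
{ { } Q } P
{ { } { P } } P
{ { } { Q } } P
{ { } { { } } } P
{ { } { { } } } Q P
{ { } { { } } } { P } P
{ { } { { } } } { Q } P
{ { } { { } } } { { } } P
{ { } { { } } } { { } } Q
{ { } { { } } } { { } } { }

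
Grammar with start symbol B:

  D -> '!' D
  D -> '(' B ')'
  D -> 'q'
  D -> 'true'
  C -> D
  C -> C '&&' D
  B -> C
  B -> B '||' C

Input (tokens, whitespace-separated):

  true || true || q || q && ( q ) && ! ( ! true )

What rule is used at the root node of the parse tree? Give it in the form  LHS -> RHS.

B -> B '||' C

[B [B [B [B [C [D true]]] || [C [D true]]] || [C [D q]]] || [C [C [C [D q]] && [D ( [B [C [D q]]] )]] && [D ! [D ( [B [C [D ! [D true]]]] )]]]]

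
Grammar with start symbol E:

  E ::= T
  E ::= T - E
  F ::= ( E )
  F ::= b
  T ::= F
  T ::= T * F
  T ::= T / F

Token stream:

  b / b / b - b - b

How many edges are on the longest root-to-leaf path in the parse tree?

5

[E [T [T [T [F b]] / [F b]] / [F b]] - [E [T [F b]] - [E [T [F b]]]]]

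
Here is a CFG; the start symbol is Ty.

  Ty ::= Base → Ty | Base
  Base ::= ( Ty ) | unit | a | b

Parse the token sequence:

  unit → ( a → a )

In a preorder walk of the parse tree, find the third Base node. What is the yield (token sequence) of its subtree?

a

[Ty [Base unit] → [Ty [Base ( [Ty [Base a] → [Ty [Base a]]] )]]]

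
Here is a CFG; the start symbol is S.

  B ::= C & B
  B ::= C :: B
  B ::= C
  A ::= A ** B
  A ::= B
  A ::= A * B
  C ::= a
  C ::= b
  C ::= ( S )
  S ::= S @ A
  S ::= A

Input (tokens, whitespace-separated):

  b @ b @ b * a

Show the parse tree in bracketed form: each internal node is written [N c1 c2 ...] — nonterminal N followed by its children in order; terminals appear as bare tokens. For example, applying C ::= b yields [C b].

S
S @ A
S @ A @ A
A @ A @ A
B @ A @ A
C @ A @ A
b @ A @ A
b @ B @ A
b @ C @ A
b @ b @ A
b @ b @ A * B
b @ b @ B * B
b @ b @ C * B
b @ b @ b * B
b @ b @ b * C
b @ b @ b * a

[S [S [S [A [B [C b]]]] @ [A [B [C b]]]] @ [A [A [B [C b]]] * [B [C a]]]]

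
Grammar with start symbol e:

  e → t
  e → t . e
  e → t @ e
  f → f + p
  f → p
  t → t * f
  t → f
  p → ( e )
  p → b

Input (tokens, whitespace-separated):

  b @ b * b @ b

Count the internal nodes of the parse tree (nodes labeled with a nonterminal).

15

[e [t [f [p b]]] @ [e [t [t [f [p b]]] * [f [p b]]] @ [e [t [f [p b]]]]]]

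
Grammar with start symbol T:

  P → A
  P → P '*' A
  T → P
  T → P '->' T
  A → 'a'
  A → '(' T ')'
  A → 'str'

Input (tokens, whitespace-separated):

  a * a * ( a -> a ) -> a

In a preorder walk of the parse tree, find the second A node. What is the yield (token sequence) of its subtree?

a

[T [P [P [P [A a]] * [A a]] * [A ( [T [P [A a]] -> [T [P [A a]]]] )]] -> [T [P [A a]]]]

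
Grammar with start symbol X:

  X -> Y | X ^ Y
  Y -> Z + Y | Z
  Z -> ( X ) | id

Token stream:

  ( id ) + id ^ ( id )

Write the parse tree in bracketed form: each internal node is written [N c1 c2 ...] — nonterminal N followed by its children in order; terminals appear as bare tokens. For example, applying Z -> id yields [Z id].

X
X ^ Y
Y ^ Y
Z + Y ^ Y
( X ) + Y ^ Y
( Y ) + Y ^ Y
( Z ) + Y ^ Y
( id ) + Y ^ Y
( id ) + Z ^ Y
( id ) + id ^ Y
( id ) + id ^ Z
( id ) + id ^ ( X )
( id ) + id ^ ( Y )
( id ) + id ^ ( Z )
( id ) + id ^ ( id )

[X [X [Y [Z ( [X [Y [Z id]]] )] + [Y [Z id]]]] ^ [Y [Z ( [X [Y [Z id]]] )]]]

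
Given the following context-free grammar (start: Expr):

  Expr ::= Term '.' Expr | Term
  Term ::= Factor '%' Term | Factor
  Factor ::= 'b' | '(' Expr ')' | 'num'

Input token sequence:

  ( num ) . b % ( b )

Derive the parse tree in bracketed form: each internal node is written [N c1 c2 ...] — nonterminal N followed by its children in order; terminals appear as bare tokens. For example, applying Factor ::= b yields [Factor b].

Expr
Term . Expr
Factor . Expr
( Expr ) . Expr
( Term ) . Expr
( Factor ) . Expr
( num ) . Expr
( num ) . Term
( num ) . Factor % Term
( num ) . b % Term
( num ) . b % Factor
( num ) . b % ( Expr )
( num ) . b % ( Term )
( num ) . b % ( Factor )
( num ) . b % ( b )

[Expr [Term [Factor ( [Expr [Term [Factor num]]] )]] . [Expr [Term [Factor b] % [Term [Factor ( [Expr [Term [Factor b]]] )]]]]]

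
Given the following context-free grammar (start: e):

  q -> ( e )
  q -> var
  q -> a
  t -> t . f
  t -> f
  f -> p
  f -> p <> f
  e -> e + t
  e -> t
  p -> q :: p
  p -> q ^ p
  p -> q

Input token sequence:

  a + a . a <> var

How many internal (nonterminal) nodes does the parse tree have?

[e [e [t [f [p [q a]]]]] + [t [t [f [p [q a]]]] . [f [p [q a]] <> [f [p [q var]]]]]]

17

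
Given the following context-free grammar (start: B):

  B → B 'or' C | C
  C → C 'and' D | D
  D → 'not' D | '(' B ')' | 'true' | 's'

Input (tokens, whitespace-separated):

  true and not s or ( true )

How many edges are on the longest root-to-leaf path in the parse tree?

6

[B [B [C [C [D true]] and [D not [D s]]]] or [C [D ( [B [C [D true]]] )]]]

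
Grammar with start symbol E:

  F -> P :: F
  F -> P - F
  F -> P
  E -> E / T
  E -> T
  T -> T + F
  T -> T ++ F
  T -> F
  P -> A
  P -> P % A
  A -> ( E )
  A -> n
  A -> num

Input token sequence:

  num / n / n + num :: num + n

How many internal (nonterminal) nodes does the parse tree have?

26

[E [E [E [T [F [P [A num]]]]] / [T [F [P [A n]]]]] / [T [T [T [F [P [A n]]]] + [F [P [A num]] :: [F [P [A num]]]]] + [F [P [A n]]]]]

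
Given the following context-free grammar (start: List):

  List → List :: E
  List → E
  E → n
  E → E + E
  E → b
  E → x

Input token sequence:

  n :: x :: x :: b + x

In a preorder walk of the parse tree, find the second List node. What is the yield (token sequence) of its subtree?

[List [List [List [List [E n]] :: [E x]] :: [E x]] :: [E [E b] + [E x]]]

n :: x :: x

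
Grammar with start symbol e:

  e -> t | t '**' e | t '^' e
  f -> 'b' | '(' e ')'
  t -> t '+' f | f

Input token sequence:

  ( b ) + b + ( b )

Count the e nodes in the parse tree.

[e [t [t [t [f ( [e [t [f b]]] )]] + [f b]] + [f ( [e [t [f b]]] )]]]

3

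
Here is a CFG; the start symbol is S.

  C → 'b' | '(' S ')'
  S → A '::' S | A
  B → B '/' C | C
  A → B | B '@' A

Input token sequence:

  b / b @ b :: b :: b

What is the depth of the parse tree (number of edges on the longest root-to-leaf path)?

[S [A [B [B [C b]] / [C b]] @ [A [B [C b]]]] :: [S [A [B [C b]]] :: [S [A [B [C b]]]]]]

6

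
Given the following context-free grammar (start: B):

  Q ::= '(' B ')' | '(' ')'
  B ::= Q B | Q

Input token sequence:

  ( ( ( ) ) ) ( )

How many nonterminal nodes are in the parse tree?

[B [Q ( [B [Q ( [B [Q ( )]] )]] )] [B [Q ( )]]]

8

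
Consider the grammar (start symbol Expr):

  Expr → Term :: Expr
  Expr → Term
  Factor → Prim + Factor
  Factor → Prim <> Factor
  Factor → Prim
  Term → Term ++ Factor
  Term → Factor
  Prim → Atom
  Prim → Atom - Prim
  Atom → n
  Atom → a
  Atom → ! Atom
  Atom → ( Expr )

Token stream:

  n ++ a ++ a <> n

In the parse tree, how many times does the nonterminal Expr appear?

1

[Expr [Term [Term [Term [Factor [Prim [Atom n]]]] ++ [Factor [Prim [Atom a]]]] ++ [Factor [Prim [Atom a]] <> [Factor [Prim [Atom n]]]]]]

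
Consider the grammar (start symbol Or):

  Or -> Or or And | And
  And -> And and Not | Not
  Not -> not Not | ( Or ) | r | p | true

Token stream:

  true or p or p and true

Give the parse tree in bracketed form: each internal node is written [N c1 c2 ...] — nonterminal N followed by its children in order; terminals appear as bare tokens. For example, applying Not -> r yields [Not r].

[Or [Or [Or [And [Not true]]] or [And [Not p]]] or [And [And [Not p]] and [Not true]]]

Or
Or or And
Or or And or And
And or And or And
Not or And or And
true or And or And
true or Not or And
true or p or And
true or p or And and Not
true or p or Not and Not
true or p or p and Not
true or p or p and true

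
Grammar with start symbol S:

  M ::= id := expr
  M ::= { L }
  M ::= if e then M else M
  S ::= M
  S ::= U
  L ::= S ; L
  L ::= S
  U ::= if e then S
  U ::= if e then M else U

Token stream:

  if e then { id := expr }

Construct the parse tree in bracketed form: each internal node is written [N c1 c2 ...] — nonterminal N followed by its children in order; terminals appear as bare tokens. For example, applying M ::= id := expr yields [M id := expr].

S
U
if e then S
if e then M
if e then { L }
if e then { S }
if e then { M }
if e then { id := expr }

[S [U if e then [S [M { [L [S [M id := expr]]] }]]]]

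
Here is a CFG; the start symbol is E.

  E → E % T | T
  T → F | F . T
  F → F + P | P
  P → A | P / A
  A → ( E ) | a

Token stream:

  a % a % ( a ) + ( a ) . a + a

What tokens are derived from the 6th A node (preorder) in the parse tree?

a

[E [E [E [T [F [P [A a]]]]] % [T [F [P [A a]]]]] % [T [F [F [P [A ( [E [T [F [P [A a]]]]] )]]] + [P [A ( [E [T [F [P [A a]]]]] )]]] . [T [F [F [P [A a]]] + [P [A a]]]]]]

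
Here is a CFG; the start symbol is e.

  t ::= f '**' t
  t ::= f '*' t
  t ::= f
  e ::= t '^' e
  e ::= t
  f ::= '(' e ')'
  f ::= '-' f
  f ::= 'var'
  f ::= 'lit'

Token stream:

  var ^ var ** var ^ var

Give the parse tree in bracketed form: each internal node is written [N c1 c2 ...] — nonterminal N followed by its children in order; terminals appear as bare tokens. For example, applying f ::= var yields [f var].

[e [t [f var]] ^ [e [t [f var] ** [t [f var]]] ^ [e [t [f var]]]]]

e
t ^ e
f ^ e
var ^ e
var ^ t ^ e
var ^ f ** t ^ e
var ^ var ** t ^ e
var ^ var ** f ^ e
var ^ var ** var ^ e
var ^ var ** var ^ t
var ^ var ** var ^ f
var ^ var ** var ^ var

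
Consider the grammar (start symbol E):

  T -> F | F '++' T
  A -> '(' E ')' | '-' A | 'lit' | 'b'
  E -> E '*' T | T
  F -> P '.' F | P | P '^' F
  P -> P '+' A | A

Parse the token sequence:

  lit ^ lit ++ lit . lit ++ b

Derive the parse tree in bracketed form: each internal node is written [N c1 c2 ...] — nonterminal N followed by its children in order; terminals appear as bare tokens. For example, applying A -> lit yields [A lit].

[E [T [F [P [A lit]] ^ [F [P [A lit]]]] ++ [T [F [P [A lit]] . [F [P [A lit]]]] ++ [T [F [P [A b]]]]]]]

E
T
F ++ T
P ^ F ++ T
A ^ F ++ T
lit ^ F ++ T
lit ^ P ++ T
lit ^ A ++ T
lit ^ lit ++ T
lit ^ lit ++ F ++ T
lit ^ lit ++ P . F ++ T
lit ^ lit ++ A . F ++ T
lit ^ lit ++ lit . F ++ T
lit ^ lit ++ lit . P ++ T
lit ^ lit ++ lit . A ++ T
lit ^ lit ++ lit . lit ++ T
lit ^ lit ++ lit . lit ++ F
lit ^ lit ++ lit . lit ++ P
lit ^ lit ++ lit . lit ++ A
lit ^ lit ++ lit . lit ++ b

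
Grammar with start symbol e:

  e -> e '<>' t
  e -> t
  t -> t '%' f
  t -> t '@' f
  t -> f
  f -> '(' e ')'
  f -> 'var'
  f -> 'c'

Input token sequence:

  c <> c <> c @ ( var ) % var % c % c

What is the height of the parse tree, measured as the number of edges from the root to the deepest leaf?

[e [e [e [t [f c]]] <> [t [f c]]] <> [t [t [t [t [t [f c]] @ [f ( [e [t [f var]]] )]] % [f var]] % [f c]] % [f c]]]

9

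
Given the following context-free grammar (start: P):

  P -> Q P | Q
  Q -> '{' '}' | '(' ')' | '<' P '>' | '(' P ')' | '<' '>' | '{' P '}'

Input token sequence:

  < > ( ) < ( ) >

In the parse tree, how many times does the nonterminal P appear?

[P [Q < >] [P [Q ( )] [P [Q < [P [Q ( )]] >]]]]

4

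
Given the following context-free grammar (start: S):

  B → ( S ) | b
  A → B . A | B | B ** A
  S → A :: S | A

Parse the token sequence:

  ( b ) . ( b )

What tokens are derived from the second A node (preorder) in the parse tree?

b

[S [A [B ( [S [A [B b]]] )] . [A [B ( [S [A [B b]]] )]]]]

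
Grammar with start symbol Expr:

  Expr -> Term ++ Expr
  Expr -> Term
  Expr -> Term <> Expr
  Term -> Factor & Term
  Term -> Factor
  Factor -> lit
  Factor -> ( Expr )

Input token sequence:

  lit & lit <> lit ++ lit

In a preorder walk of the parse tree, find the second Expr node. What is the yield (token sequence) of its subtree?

[Expr [Term [Factor lit] & [Term [Factor lit]]] <> [Expr [Term [Factor lit]] ++ [Expr [Term [Factor lit]]]]]

lit ++ lit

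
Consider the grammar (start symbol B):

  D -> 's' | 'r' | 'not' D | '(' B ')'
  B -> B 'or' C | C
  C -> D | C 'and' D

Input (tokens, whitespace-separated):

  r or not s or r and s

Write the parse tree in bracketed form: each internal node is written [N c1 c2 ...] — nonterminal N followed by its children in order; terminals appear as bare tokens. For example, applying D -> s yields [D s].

[B [B [B [C [D r]]] or [C [D not [D s]]]] or [C [C [D r]] and [D s]]]

B
B or C
B or C or C
C or C or C
D or C or C
r or C or C
r or D or C
r or not D or C
r or not s or C
r or not s or C and D
r or not s or D and D
r or not s or r and D
r or not s or r and s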